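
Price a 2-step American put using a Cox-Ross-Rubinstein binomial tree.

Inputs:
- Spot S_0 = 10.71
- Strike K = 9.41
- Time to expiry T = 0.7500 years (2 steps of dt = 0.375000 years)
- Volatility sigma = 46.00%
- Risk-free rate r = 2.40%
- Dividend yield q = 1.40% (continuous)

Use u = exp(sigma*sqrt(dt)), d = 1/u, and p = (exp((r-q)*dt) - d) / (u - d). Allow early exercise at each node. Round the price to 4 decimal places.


dt = T/N = 0.375000
u = exp(sigma*sqrt(dt)) = 1.325370; d = 1/u = 0.754507
p = (exp((r-q)*dt) - d) / (u - d) = 0.436621
Discount per step: exp(-r*dt) = 0.991040
Stock lattice S(k, i) with i counting down-moves:
  k=0: S(0,0) = 10.7100
  k=1: S(1,0) = 14.1947; S(1,1) = 8.0808
  k=2: S(2,0) = 18.8132; S(2,1) = 10.7100; S(2,2) = 6.0970
Terminal payoffs V(N, i) = max(K - S_T, 0):
  V(2,0) = 0.000000; V(2,1) = 0.000000; V(2,2) = 3.313010
Backward induction: V(k, i) = exp(-r*dt) * [p * V(k+1, i) + (1-p) * V(k+1, i+1)]; then take max(V_cont, immediate exercise) for American.
  V(1,0) = exp(-r*dt) * [p*0.000000 + (1-p)*0.000000] = 0.000000; exercise = 0.000000; V(1,0) = max -> 0.000000
  V(1,1) = exp(-r*dt) * [p*0.000000 + (1-p)*3.313010] = 1.849759; exercise = 1.329235; V(1,1) = max -> 1.849759
  V(0,0) = exp(-r*dt) * [p*0.000000 + (1-p)*1.849759] = 1.032779; exercise = 0.000000; V(0,0) = max -> 1.032779

Answer: Price = V(0,0) = 1.0328


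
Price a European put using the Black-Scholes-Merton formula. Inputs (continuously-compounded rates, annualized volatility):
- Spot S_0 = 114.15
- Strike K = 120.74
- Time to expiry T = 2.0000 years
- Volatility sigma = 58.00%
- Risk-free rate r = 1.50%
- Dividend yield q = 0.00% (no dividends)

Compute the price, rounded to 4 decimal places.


d1 = (ln(S/K) + (r - q + 0.5*sigma^2) * T) / (sigma * sqrt(T)) = 0.37827031
d2 = d1 - sigma * sqrt(T) = -0.44197356
exp(-rT) = 0.97044553; exp(-qT) = 1.00000000
P = K * exp(-rT) * N(-d2) - S_0 * exp(-qT) * N(-d1)
N(-d1) = 0.35261490; N(-d2) = 0.67074583
P = 120.7400 * 0.97044553 * 0.67074583 - 114.1500 * 1.00000000 * 0.35261490 = 38.3414

Answer: Price = 38.3414


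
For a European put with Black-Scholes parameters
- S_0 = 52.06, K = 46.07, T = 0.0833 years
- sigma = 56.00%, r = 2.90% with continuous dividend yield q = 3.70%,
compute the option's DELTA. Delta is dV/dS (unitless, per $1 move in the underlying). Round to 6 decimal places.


d1 = 0.8329735114; d2 = 0.6713477709
phi(d1) = 0.2819964016; exp(-qT) = 0.9969226448; exp(-rT) = 0.9975872155
N(-d1) = 0.2024298342
Delta = -exp(-qT) * N(-d1) = -0.9969226448 * 0.2024298342 = -0.201807

Answer: Delta = -0.201807


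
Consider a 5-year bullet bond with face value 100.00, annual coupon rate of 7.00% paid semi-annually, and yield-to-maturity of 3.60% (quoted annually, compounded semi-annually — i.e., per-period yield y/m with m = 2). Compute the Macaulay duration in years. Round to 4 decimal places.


Coupon per period c = face * coupon_rate / m = 3.500000
Periods per year m = 2; per-period yield y/m = 0.018000
Number of cashflows N = 10
Cashflows (t years, CF_t, discount factor 1/(1+y/m)^(m*t), PV):
  t = 0.5000: CF_t = 3.500000, DF = 0.982318, PV = 3.438114
  t = 1.0000: CF_t = 3.500000, DF = 0.964949, PV = 3.377322
  t = 1.5000: CF_t = 3.500000, DF = 0.947887, PV = 3.317605
  t = 2.0000: CF_t = 3.500000, DF = 0.931127, PV = 3.258944
  t = 2.5000: CF_t = 3.500000, DF = 0.914663, PV = 3.201320
  t = 3.0000: CF_t = 3.500000, DF = 0.898490, PV = 3.144716
  t = 3.5000: CF_t = 3.500000, DF = 0.882603, PV = 3.089112
  t = 4.0000: CF_t = 3.500000, DF = 0.866997, PV = 3.034491
  t = 4.5000: CF_t = 3.500000, DF = 0.851667, PV = 2.980836
  t = 5.0000: CF_t = 103.500000, DF = 0.836608, PV = 86.588969
Price P = sum_t PV_t = 115.431429
Macaulay numerator sum_t t * PV_t:
  t * PV_t at t = 0.5000: 1.719057
  t * PV_t at t = 1.0000: 3.377322
  t * PV_t at t = 1.5000: 4.976408
  t * PV_t at t = 2.0000: 6.517889
  t * PV_t at t = 2.5000: 8.003301
  t * PV_t at t = 3.0000: 9.434147
  t * PV_t at t = 3.5000: 10.811891
  t * PV_t at t = 4.0000: 12.137963
  t * PV_t at t = 4.5000: 13.413761
  t * PV_t at t = 5.0000: 432.944846
Macaulay duration D = (sum_t t * PV_t) / P = 503.336584 / 115.431429 = 4.360481

Answer: Macaulay duration = 4.3605 years


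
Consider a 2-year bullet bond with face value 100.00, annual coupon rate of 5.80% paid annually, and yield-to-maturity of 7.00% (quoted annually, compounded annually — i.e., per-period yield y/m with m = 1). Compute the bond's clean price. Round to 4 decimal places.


Coupon per period c = face * coupon_rate / m = 5.800000
Periods per year m = 1; per-period yield y/m = 0.070000
Number of cashflows N = 2
Cashflows (t years, CF_t, discount factor 1/(1+y/m)^(m*t), PV):
  t = 1.0000: CF_t = 5.800000, DF = 0.934579, PV = 5.420561
  t = 2.0000: CF_t = 105.800000, DF = 0.873439, PV = 92.409817
Price P = sum_t PV_t = 97.830378

Answer: Price = 97.8304


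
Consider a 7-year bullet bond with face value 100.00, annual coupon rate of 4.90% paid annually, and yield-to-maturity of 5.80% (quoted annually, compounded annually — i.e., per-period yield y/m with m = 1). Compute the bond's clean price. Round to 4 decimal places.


Coupon per period c = face * coupon_rate / m = 4.900000
Periods per year m = 1; per-period yield y/m = 0.058000
Number of cashflows N = 7
Cashflows (t years, CF_t, discount factor 1/(1+y/m)^(m*t), PV):
  t = 1.0000: CF_t = 4.900000, DF = 0.945180, PV = 4.631380
  t = 2.0000: CF_t = 4.900000, DF = 0.893364, PV = 4.377486
  t = 3.0000: CF_t = 4.900000, DF = 0.844390, PV = 4.137510
  t = 4.0000: CF_t = 4.900000, DF = 0.798100, PV = 3.910690
  t = 5.0000: CF_t = 4.900000, DF = 0.754348, PV = 3.696305
  t = 6.0000: CF_t = 4.900000, DF = 0.712994, PV = 3.493672
  t = 7.0000: CF_t = 104.900000, DF = 0.673908, PV = 70.692903
Price P = sum_t PV_t = 94.939945

Answer: Price = 94.9399


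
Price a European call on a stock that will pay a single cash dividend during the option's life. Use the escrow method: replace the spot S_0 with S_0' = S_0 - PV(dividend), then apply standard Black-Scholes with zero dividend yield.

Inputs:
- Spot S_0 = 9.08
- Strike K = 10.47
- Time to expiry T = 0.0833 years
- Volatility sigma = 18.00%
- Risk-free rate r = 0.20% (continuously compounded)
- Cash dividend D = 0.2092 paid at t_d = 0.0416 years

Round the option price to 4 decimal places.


PV(D) = D * exp(-r * t_d) = 0.2092 * 0.99991680 = 0.20918260
S_0' = S_0 - PV(D) = 9.0800 - 0.20918260 = 8.87081740
d1 = (ln(S_0'/K) + (r + sigma^2/2)*T) / (sigma*sqrt(T)) = -3.16125975
d2 = d1 - sigma*sqrt(T) = -3.21321088
exp(-rT) = 0.99983341
N(d1) = 0.00078544; N(d2) = 0.00065630
C = S_0' * N(d1) - K * exp(-rT) * N(d2) = 8.87081740 * 0.00078544 - 10.4700 * 0.99983341 * 0.00065630 = 0.0001

Answer: Price = 0.0001


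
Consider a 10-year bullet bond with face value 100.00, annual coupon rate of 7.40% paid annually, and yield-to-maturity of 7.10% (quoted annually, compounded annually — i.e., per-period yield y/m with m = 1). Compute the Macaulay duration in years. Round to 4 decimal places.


Coupon per period c = face * coupon_rate / m = 7.400000
Periods per year m = 1; per-period yield y/m = 0.071000
Number of cashflows N = 10
Cashflows (t years, CF_t, discount factor 1/(1+y/m)^(m*t), PV):
  t = 1.0000: CF_t = 7.400000, DF = 0.933707, PV = 6.909430
  t = 2.0000: CF_t = 7.400000, DF = 0.871808, PV = 6.451382
  t = 3.0000: CF_t = 7.400000, DF = 0.814013, PV = 6.023700
  t = 4.0000: CF_t = 7.400000, DF = 0.760050, PV = 5.624369
  t = 5.0000: CF_t = 7.400000, DF = 0.709664, PV = 5.251512
  t = 6.0000: CF_t = 7.400000, DF = 0.662618, PV = 4.903373
  t = 7.0000: CF_t = 7.400000, DF = 0.618691, PV = 4.578312
  t = 8.0000: CF_t = 7.400000, DF = 0.577676, PV = 4.274801
  t = 9.0000: CF_t = 7.400000, DF = 0.539380, PV = 3.991411
  t = 10.0000: CF_t = 107.400000, DF = 0.503623, PV = 54.089077
Price P = sum_t PV_t = 102.097369
Macaulay numerator sum_t t * PV_t:
  t * PV_t at t = 1.0000: 6.909430
  t * PV_t at t = 2.0000: 12.902765
  t * PV_t at t = 3.0000: 18.071099
  t * PV_t at t = 4.0000: 22.497478
  t * PV_t at t = 5.0000: 26.257560
  t * PV_t at t = 6.0000: 29.420236
  t * PV_t at t = 7.0000: 32.048187
  t * PV_t at t = 8.0000: 34.198412
  t * PV_t at t = 9.0000: 35.922702
  t * PV_t at t = 10.0000: 540.890773
Macaulay duration D = (sum_t t * PV_t) / P = 759.118641 / 102.097369 = 7.435242

Answer: Macaulay duration = 7.4352 years


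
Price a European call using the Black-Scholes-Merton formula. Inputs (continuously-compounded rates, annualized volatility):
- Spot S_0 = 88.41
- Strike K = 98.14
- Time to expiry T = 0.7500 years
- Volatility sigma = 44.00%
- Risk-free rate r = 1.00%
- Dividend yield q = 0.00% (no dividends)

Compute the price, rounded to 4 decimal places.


d1 = (ln(S/K) + (r - q + 0.5*sigma^2) * T) / (sigma * sqrt(T)) = -0.06379706
d2 = d1 - sigma * sqrt(T) = -0.44484824
exp(-rT) = 0.99252805; exp(-qT) = 1.00000000
C = S_0 * exp(-qT) * N(d1) - K * exp(-rT) * N(d2)
N(d1) = 0.47456591; N(d2) = 0.32821472
C = 88.4100 * 1.00000000 * 0.47456591 - 98.1400 * 0.99252805 * 0.32821472 = 9.9861

Answer: Price = 9.9861


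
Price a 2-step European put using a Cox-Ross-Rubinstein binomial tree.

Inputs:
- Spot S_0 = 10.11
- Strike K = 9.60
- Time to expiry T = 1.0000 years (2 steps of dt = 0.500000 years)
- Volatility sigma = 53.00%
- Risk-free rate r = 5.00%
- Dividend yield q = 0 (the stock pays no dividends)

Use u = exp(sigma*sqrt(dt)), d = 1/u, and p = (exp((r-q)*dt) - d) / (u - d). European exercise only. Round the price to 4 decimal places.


Answer: Price = V(0,0) = 1.4365

Derivation:
dt = T/N = 0.500000
u = exp(sigma*sqrt(dt)) = 1.454652; d = 1/u = 0.687450
p = (exp((r-q)*dt) - d) / (u - d) = 0.440386
Discount per step: exp(-r*dt) = 0.975310
Stock lattice S(k, i) with i counting down-moves:
  k=0: S(0,0) = 10.1100
  k=1: S(1,0) = 14.7065; S(1,1) = 6.9501
  k=2: S(2,0) = 21.3929; S(2,1) = 10.1100; S(2,2) = 4.7779
Terminal payoffs V(N, i) = max(K - S_T, 0):
  V(2,0) = 0.000000; V(2,1) = 0.000000; V(2,2) = 4.822144
Backward induction: V(k, i) = exp(-r*dt) * [p * V(k+1, i) + (1-p) * V(k+1, i+1)].
  V(1,0) = exp(-r*dt) * [p*0.000000 + (1-p)*0.000000] = 0.000000
  V(1,1) = exp(-r*dt) * [p*0.000000 + (1-p)*4.822144] = 2.631910
  V(0,0) = exp(-r*dt) * [p*0.000000 + (1-p)*2.631910] = 1.436488


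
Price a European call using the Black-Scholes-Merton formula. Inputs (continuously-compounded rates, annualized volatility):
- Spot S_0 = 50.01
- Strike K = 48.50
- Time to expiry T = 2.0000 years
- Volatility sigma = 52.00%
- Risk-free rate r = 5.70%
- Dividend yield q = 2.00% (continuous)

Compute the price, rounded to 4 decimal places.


Answer: Price = 15.6141

Derivation:
d1 = (ln(S/K) + (r - q + 0.5*sigma^2) * T) / (sigma * sqrt(T)) = 0.51001326
d2 = d1 - sigma * sqrt(T) = -0.22537779
exp(-rT) = 0.89225796; exp(-qT) = 0.96078944
C = S_0 * exp(-qT) * N(d1) - K * exp(-rT) * N(d2)
N(d1) = 0.69497891; N(d2) = 0.41084269
C = 50.0100 * 0.96078944 * 0.69497891 - 48.5000 * 0.89225796 * 0.41084269 = 15.6141


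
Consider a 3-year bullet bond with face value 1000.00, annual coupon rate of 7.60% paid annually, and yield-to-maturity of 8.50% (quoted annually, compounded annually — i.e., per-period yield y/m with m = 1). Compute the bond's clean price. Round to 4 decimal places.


Coupon per period c = face * coupon_rate / m = 76.000000
Periods per year m = 1; per-period yield y/m = 0.085000
Number of cashflows N = 3
Cashflows (t years, CF_t, discount factor 1/(1+y/m)^(m*t), PV):
  t = 1.0000: CF_t = 76.000000, DF = 0.921659, PV = 70.046083
  t = 2.0000: CF_t = 76.000000, DF = 0.849455, PV = 64.558602
  t = 3.0000: CF_t = 1076.000000, DF = 0.782908, PV = 842.409114
Price P = sum_t PV_t = 977.013799

Answer: Price = 977.0138


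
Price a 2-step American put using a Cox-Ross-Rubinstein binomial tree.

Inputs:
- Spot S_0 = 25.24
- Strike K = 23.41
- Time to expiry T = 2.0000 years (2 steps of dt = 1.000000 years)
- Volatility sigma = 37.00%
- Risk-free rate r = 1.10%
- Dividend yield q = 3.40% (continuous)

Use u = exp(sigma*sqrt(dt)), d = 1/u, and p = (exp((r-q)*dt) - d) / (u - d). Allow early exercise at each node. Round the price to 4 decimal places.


dt = T/N = 1.000000
u = exp(sigma*sqrt(dt)) = 1.447735; d = 1/u = 0.690734
p = (exp((r-q)*dt) - d) / (u - d) = 0.378505
Discount per step: exp(-r*dt) = 0.989060
Stock lattice S(k, i) with i counting down-moves:
  k=0: S(0,0) = 25.2400
  k=1: S(1,0) = 36.5408; S(1,1) = 17.4341
  k=2: S(2,0) = 52.9014; S(2,1) = 25.2400; S(2,2) = 12.0424
Terminal payoffs V(N, i) = max(K - S_T, 0):
  V(2,0) = 0.000000; V(2,1) = 0.000000; V(2,2) = 11.367645
Backward induction: V(k, i) = exp(-r*dt) * [p * V(k+1, i) + (1-p) * V(k+1, i+1)]; then take max(V_cont, immediate exercise) for American.
  V(1,0) = exp(-r*dt) * [p*0.000000 + (1-p)*0.000000] = 0.000000; exercise = 0.000000; V(1,0) = max -> 0.000000
  V(1,1) = exp(-r*dt) * [p*0.000000 + (1-p)*11.367645] = 6.987650; exercise = 5.975865; V(1,1) = max -> 6.987650
  V(0,0) = exp(-r*dt) * [p*0.000000 + (1-p)*6.987650] = 4.295283; exercise = 0.000000; V(0,0) = max -> 4.295283

Answer: Price = V(0,0) = 4.2953


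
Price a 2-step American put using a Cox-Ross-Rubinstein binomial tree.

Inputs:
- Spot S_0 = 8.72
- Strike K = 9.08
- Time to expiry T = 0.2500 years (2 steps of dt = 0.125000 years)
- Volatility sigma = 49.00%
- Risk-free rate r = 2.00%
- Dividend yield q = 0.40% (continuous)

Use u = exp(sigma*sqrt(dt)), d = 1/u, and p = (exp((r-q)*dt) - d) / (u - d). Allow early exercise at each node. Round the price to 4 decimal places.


dt = T/N = 0.125000
u = exp(sigma*sqrt(dt)) = 1.189153; d = 1/u = 0.840935
p = (exp((r-q)*dt) - d) / (u - d) = 0.462547
Discount per step: exp(-r*dt) = 0.997503
Stock lattice S(k, i) with i counting down-moves:
  k=0: S(0,0) = 8.7200
  k=1: S(1,0) = 10.3694; S(1,1) = 7.3330
  k=2: S(2,0) = 12.3308; S(2,1) = 8.7200; S(2,2) = 6.1665
Terminal payoffs V(N, i) = max(K - S_T, 0):
  V(2,0) = 0.000000; V(2,1) = 0.360000; V(2,2) = 2.913466
Backward induction: V(k, i) = exp(-r*dt) * [p * V(k+1, i) + (1-p) * V(k+1, i+1)]; then take max(V_cont, immediate exercise) for American.
  V(1,0) = exp(-r*dt) * [p*0.000000 + (1-p)*0.360000] = 0.193000; exercise = 0.000000; V(1,0) = max -> 0.193000
  V(1,1) = exp(-r*dt) * [p*0.360000 + (1-p)*2.913466] = 1.728043; exercise = 1.747049; V(1,1) = max -> 1.747049
  V(0,0) = exp(-r*dt) * [p*0.193000 + (1-p)*1.747049] = 1.025661; exercise = 0.360000; V(0,0) = max -> 1.025661

Answer: Price = V(0,0) = 1.0257


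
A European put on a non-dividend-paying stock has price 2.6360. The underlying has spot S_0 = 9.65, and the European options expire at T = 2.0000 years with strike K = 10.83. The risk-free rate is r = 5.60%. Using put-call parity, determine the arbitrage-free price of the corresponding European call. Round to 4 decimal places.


Put-call parity: C - P = S_0 * exp(-qT) - K * exp(-rT).
S_0 * exp(-qT) = 9.6500 * 1.00000000 = 9.65000000
K * exp(-rT) = 10.8300 * 0.89404426 = 9.68249931
C = P + S*exp(-qT) - K*exp(-rT)
C = 2.6360 + 9.65000000 - 9.68249931 = 2.6035

Answer: Call price = 2.6035


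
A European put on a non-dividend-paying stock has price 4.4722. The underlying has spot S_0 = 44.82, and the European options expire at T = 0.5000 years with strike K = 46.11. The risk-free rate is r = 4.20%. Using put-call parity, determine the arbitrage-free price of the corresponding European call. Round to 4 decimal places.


Put-call parity: C - P = S_0 * exp(-qT) - K * exp(-rT).
S_0 * exp(-qT) = 44.8200 * 1.00000000 = 44.82000000
K * exp(-rT) = 46.1100 * 0.97921896 = 45.15178646
C = P + S*exp(-qT) - K*exp(-rT)
C = 4.4722 + 44.82000000 - 45.15178646 = 4.1404

Answer: Call price = 4.1404


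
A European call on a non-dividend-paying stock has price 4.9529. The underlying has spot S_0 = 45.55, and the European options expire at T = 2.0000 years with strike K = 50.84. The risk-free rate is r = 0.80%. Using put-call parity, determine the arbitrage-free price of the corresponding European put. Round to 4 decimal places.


Put-call parity: C - P = S_0 * exp(-qT) - K * exp(-rT).
S_0 * exp(-qT) = 45.5500 * 1.00000000 = 45.55000000
K * exp(-rT) = 50.8400 * 0.98412732 = 50.03303295
P = C - S*exp(-qT) + K*exp(-rT)
P = 4.9529 - 45.55000000 + 50.03303295 = 9.4359

Answer: Put price = 9.4359


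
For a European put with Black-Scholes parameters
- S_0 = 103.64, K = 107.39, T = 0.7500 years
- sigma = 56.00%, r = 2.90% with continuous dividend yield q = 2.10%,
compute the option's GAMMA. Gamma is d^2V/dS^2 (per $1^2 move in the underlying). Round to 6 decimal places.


Answer: Gamma = 0.007685

Derivation:
d1 = 0.1815690053; d2 = -0.3034052208
phi(d1) = 0.3924201566; exp(-qT) = 0.9843733826; exp(-rT) = 0.9784848257
Gamma = exp(-qT) * phi(d1) / (S * sigma * sqrt(T)) = 0.9843733826 * 0.3924201566 / (103.6400 * 0.5600 * 0.8660254038) = 0.007685


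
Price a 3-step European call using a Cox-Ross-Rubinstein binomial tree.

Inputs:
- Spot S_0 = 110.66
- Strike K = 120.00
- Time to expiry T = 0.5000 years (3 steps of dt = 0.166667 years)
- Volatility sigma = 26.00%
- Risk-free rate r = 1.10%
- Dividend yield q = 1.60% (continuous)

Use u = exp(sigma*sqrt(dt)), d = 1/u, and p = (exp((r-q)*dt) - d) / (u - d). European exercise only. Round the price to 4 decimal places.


Answer: Price = V(0,0) = 4.3760

Derivation:
dt = T/N = 0.166667
u = exp(sigma*sqrt(dt)) = 1.111983; d = 1/u = 0.899295
p = (exp((r-q)*dt) - d) / (u - d) = 0.469572
Discount per step: exp(-r*dt) = 0.998168
Stock lattice S(k, i) with i counting down-moves:
  k=0: S(0,0) = 110.6600
  k=1: S(1,0) = 123.0520; S(1,1) = 99.5159
  k=2: S(2,0) = 136.8317; S(2,1) = 110.6600; S(2,2) = 89.4942
  k=3: S(3,0) = 152.1544; S(3,1) = 123.0520; S(3,2) = 99.5159; S(3,3) = 80.4816
Terminal payoffs V(N, i) = max(S_T - K, 0):
  V(3,0) = 32.154447; V(3,1) = 3.051995; V(3,2) = 0.000000; V(3,3) = 0.000000
Backward induction: V(k, i) = exp(-r*dt) * [p * V(k+1, i) + (1-p) * V(k+1, i+1)].
  V(2,0) = exp(-r*dt) * [p*32.154447 + (1-p)*3.051995] = 16.687079
  V(2,1) = exp(-r*dt) * [p*3.051995 + (1-p)*0.000000] = 1.430507
  V(2,2) = exp(-r*dt) * [p*0.000000 + (1-p)*0.000000] = 0.000000
  V(1,0) = exp(-r*dt) * [p*16.687079 + (1-p)*1.430507] = 8.578828
  V(1,1) = exp(-r*dt) * [p*1.430507 + (1-p)*0.000000] = 0.670496
  V(0,0) = exp(-r*dt) * [p*8.578828 + (1-p)*0.670496] = 4.376000


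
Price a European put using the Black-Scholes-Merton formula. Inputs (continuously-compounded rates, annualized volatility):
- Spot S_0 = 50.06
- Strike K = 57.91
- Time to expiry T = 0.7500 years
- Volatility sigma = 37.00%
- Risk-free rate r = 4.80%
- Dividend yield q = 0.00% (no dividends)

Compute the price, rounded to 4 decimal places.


Answer: Price = 10.0297

Derivation:
d1 = (ln(S/K) + (r - q + 0.5*sigma^2) * T) / (sigma * sqrt(T)) = -0.18203790
d2 = d1 - sigma * sqrt(T) = -0.50246730
exp(-rT) = 0.96464029; exp(-qT) = 1.00000000
P = K * exp(-rT) * N(-d2) - S_0 * exp(-qT) * N(-d1)
N(-d1) = 0.57222351; N(-d2) = 0.69233058
P = 57.9100 * 0.96464029 * 0.69233058 - 50.0600 * 1.00000000 * 0.57222351 = 10.0297


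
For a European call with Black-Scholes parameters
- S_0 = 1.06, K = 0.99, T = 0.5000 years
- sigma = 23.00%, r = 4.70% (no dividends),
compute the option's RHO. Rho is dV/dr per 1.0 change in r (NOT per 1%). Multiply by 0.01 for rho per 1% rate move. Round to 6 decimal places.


d1 = 0.6458912804; d2 = 0.4832567207
phi(d1) = 0.3238333309; exp(-qT) = 1.0000000000; exp(-rT) = 0.9767739747
N(d2) = 0.6855432670
Rho = K*T*exp(-rT)*N(d2) = 0.9900 * 0.5000 * 0.9767739747 * 0.6855432670 = 0.331462

Answer: Rho = 0.331462


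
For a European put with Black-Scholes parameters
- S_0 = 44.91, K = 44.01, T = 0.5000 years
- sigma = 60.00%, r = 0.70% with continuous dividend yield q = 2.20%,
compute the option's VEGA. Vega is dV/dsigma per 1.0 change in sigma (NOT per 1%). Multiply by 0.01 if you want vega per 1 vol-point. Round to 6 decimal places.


d1 = 0.2421690024; d2 = -0.1820950663
phi(d1) = 0.3874139784; exp(-qT) = 0.9890602788; exp(-rT) = 0.9965061179
Vega = S * exp(-qT) * phi(d1) * sqrt(T) = 44.9100 * 0.9890602788 * 0.3874139784 * 0.7071067812 = 12.168193

Answer: Vega = 12.168193


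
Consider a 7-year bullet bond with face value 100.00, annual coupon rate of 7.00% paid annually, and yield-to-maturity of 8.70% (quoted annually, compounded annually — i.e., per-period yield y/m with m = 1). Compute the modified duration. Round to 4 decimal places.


Answer: Modified duration = 5.2457

Derivation:
Coupon per period c = face * coupon_rate / m = 7.000000
Periods per year m = 1; per-period yield y/m = 0.087000
Number of cashflows N = 7
Cashflows (t years, CF_t, discount factor 1/(1+y/m)^(m*t), PV):
  t = 1.0000: CF_t = 7.000000, DF = 0.919963, PV = 6.439742
  t = 2.0000: CF_t = 7.000000, DF = 0.846332, PV = 5.924326
  t = 3.0000: CF_t = 7.000000, DF = 0.778595, PV = 5.450162
  t = 4.0000: CF_t = 7.000000, DF = 0.716278, PV = 5.013948
  t = 5.0000: CF_t = 7.000000, DF = 0.658950, PV = 4.612648
  t = 6.0000: CF_t = 7.000000, DF = 0.606209, PV = 4.243466
  t = 7.0000: CF_t = 107.000000, DF = 0.557690, PV = 59.672876
Price P = sum_t PV_t = 91.357169
First compute Macaulay numerator sum_t t * PV_t:
  t * PV_t at t = 1.0000: 6.439742
  t * PV_t at t = 2.0000: 11.848652
  t * PV_t at t = 3.0000: 16.350486
  t * PV_t at t = 4.0000: 20.055794
  t * PV_t at t = 5.0000: 23.063240
  t * PV_t at t = 6.0000: 25.460799
  t * PV_t at t = 7.0000: 417.710131
Macaulay duration D = 520.928845 / 91.357169 = 5.702112
Modified duration = D / (1 + y/m) = 5.702112 / (1 + 0.087000) = 5.245734


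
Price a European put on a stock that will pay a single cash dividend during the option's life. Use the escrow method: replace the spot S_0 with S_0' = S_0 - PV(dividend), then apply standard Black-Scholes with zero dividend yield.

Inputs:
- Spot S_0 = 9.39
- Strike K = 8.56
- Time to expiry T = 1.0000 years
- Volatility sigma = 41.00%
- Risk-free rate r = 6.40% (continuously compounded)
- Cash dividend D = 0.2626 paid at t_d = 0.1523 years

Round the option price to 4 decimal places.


Answer: Price = 0.9100

Derivation:
PV(D) = D * exp(-r * t_d) = 0.2626 * 0.99030015 = 0.26005282
S_0' = S_0 - PV(D) = 9.3900 - 0.26005282 = 9.12994718
d1 = (ln(S_0'/K) + (r + sigma^2/2)*T) / (sigma*sqrt(T)) = 0.51831639
d2 = d1 - sigma*sqrt(T) = 0.10831639
exp(-rT) = 0.93800500
N(-d1) = 0.30211877; N(-d2) = 0.45687236
P = K * exp(-rT) * N(-d2) - S_0' * N(-d1) = 8.5600 * 0.93800500 * 0.45687236 - 9.12994718 * 0.30211877 = 0.9100


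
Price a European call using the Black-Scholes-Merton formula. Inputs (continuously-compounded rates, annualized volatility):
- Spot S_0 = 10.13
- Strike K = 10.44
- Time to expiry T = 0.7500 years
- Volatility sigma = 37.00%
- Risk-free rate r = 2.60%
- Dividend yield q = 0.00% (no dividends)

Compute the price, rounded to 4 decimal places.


d1 = (ln(S/K) + (r - q + 0.5*sigma^2) * T) / (sigma * sqrt(T)) = 0.12699907
d2 = d1 - sigma * sqrt(T) = -0.19343033
exp(-rT) = 0.98068890; exp(-qT) = 1.00000000
C = S_0 * exp(-qT) * N(d1) - K * exp(-rT) * N(d2)
N(d1) = 0.55052943; N(d2) = 0.42331098
C = 10.1300 * 1.00000000 * 0.55052943 - 10.4400 * 0.98068890 * 0.42331098 = 1.2428

Answer: Price = 1.2428


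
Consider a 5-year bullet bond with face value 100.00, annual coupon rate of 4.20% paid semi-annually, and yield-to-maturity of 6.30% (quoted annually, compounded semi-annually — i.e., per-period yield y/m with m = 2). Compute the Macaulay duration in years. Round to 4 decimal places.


Answer: Macaulay duration = 4.5361 years

Derivation:
Coupon per period c = face * coupon_rate / m = 2.100000
Periods per year m = 2; per-period yield y/m = 0.031500
Number of cashflows N = 10
Cashflows (t years, CF_t, discount factor 1/(1+y/m)^(m*t), PV):
  t = 0.5000: CF_t = 2.100000, DF = 0.969462, PV = 2.035870
  t = 1.0000: CF_t = 2.100000, DF = 0.939856, PV = 1.973699
  t = 1.5000: CF_t = 2.100000, DF = 0.911155, PV = 1.913426
  t = 2.0000: CF_t = 2.100000, DF = 0.883330, PV = 1.854993
  t = 2.5000: CF_t = 2.100000, DF = 0.856355, PV = 1.798346
  t = 3.0000: CF_t = 2.100000, DF = 0.830204, PV = 1.743428
  t = 3.5000: CF_t = 2.100000, DF = 0.804851, PV = 1.690187
  t = 4.0000: CF_t = 2.100000, DF = 0.780272, PV = 1.638572
  t = 4.5000: CF_t = 2.100000, DF = 0.756444, PV = 1.588533
  t = 5.0000: CF_t = 102.100000, DF = 0.733344, PV = 74.874411
Price P = sum_t PV_t = 91.111463
Macaulay numerator sum_t t * PV_t:
  t * PV_t at t = 0.5000: 1.017935
  t * PV_t at t = 1.0000: 1.973699
  t * PV_t at t = 1.5000: 2.870139
  t * PV_t at t = 2.0000: 3.709987
  t * PV_t at t = 2.5000: 4.495864
  t * PV_t at t = 3.0000: 5.230283
  t * PV_t at t = 3.5000: 5.915653
  t * PV_t at t = 4.0000: 6.554287
  t * PV_t at t = 4.5000: 7.148398
  t * PV_t at t = 5.0000: 374.372055
Macaulay duration D = (sum_t t * PV_t) / P = 413.288298 / 91.111463 = 4.536074


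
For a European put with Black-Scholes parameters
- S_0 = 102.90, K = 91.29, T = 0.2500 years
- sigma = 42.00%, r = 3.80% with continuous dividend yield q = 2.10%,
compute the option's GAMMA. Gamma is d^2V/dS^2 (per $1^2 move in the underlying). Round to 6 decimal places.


d1 = 0.6953161441; d2 = 0.4853161441
phi(d1) = 0.3132759638; exp(-qT) = 0.9947637572; exp(-rT) = 0.9905449824
Gamma = exp(-qT) * phi(d1) / (S * sigma * sqrt(T)) = 0.9947637572 * 0.3132759638 / (102.9000 * 0.4200 * 0.5000000000) = 0.014422

Answer: Gamma = 0.014422


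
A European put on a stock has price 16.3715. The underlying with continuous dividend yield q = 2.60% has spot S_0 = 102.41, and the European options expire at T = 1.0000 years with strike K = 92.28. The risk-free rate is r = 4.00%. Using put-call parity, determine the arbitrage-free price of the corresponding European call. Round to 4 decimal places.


Answer: Call price = 27.4915

Derivation:
Put-call parity: C - P = S_0 * exp(-qT) - K * exp(-rT).
S_0 * exp(-qT) = 102.4100 * 0.97433509 = 99.78165653
K * exp(-rT) = 92.2800 * 0.96078944 = 88.66164944
C = P + S*exp(-qT) - K*exp(-rT)
C = 16.3715 + 99.78165653 - 88.66164944 = 27.4915


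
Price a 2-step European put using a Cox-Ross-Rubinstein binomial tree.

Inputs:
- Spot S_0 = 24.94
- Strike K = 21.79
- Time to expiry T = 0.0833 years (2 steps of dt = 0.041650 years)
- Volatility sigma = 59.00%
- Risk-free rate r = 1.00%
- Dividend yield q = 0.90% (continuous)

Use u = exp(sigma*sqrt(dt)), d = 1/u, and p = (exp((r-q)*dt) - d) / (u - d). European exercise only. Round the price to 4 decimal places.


dt = T/N = 0.041650
u = exp(sigma*sqrt(dt)) = 1.127958; d = 1/u = 0.886558
p = (exp((r-q)*dt) - d) / (u - d) = 0.470107
Discount per step: exp(-r*dt) = 0.999584
Stock lattice S(k, i) with i counting down-moves:
  k=0: S(0,0) = 24.9400
  k=1: S(1,0) = 28.1313; S(1,1) = 22.1107
  k=2: S(2,0) = 31.7309; S(2,1) = 24.9400; S(2,2) = 19.6025
Terminal payoffs V(N, i) = max(K - S_T, 0):
  V(2,0) = 0.000000; V(2,1) = 0.000000; V(2,2) = 2.187549
Backward induction: V(k, i) = exp(-r*dt) * [p * V(k+1, i) + (1-p) * V(k+1, i+1)].
  V(1,0) = exp(-r*dt) * [p*0.000000 + (1-p)*0.000000] = 0.000000
  V(1,1) = exp(-r*dt) * [p*0.000000 + (1-p)*2.187549] = 1.158685
  V(0,0) = exp(-r*dt) * [p*0.000000 + (1-p)*1.158685] = 0.613724

Answer: Price = V(0,0) = 0.6137


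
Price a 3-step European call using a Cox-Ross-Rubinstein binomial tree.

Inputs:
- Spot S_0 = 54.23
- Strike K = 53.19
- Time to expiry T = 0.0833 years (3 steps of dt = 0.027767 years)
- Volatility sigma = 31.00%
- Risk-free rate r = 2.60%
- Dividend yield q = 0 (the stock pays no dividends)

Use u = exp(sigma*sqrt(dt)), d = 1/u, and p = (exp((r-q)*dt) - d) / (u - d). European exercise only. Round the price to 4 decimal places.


dt = T/N = 0.027767
u = exp(sigma*sqrt(dt)) = 1.053014; d = 1/u = 0.949655
p = (exp((r-q)*dt) - d) / (u - d) = 0.494076
Discount per step: exp(-r*dt) = 0.999278
Stock lattice S(k, i) with i counting down-moves:
  k=0: S(0,0) = 54.2300
  k=1: S(1,0) = 57.1049; S(1,1) = 51.4998
  k=2: S(2,0) = 60.1323; S(2,1) = 54.2300; S(2,2) = 48.9071
  k=3: S(3,0) = 63.3201; S(3,1) = 57.1049; S(3,2) = 51.4998; S(3,3) = 46.4448
Terminal payoffs V(N, i) = max(S_T - K, 0):
  V(3,0) = 10.130128; V(3,1) = 3.914938; V(3,2) = 0.000000; V(3,3) = 0.000000
Backward induction: V(k, i) = exp(-r*dt) * [p * V(k+1, i) + (1-p) * V(k+1, i+1)].
  V(2,0) = exp(-r*dt) * [p*10.130128 + (1-p)*3.914938] = 6.980673
  V(2,1) = exp(-r*dt) * [p*3.914938 + (1-p)*0.000000] = 1.932881
  V(2,2) = exp(-r*dt) * [p*0.000000 + (1-p)*0.000000] = 0.000000
  V(1,0) = exp(-r*dt) * [p*6.980673 + (1-p)*1.932881] = 4.423680
  V(1,1) = exp(-r*dt) * [p*1.932881 + (1-p)*0.000000] = 0.954301
  V(0,0) = exp(-r*dt) * [p*4.423680 + (1-p)*0.954301] = 2.666512

Answer: Price = V(0,0) = 2.6665


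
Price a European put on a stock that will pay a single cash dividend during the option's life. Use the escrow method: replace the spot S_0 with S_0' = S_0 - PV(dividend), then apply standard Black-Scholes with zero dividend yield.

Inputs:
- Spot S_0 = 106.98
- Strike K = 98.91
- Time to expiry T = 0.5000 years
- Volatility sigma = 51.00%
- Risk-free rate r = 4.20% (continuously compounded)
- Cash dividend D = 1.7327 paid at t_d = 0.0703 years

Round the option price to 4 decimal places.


PV(D) = D * exp(-r * t_d) = 1.7327 * 0.99705175 = 1.72759158
S_0' = S_0 - PV(D) = 106.9800 - 1.72759158 = 105.25240842
d1 = (ln(S_0'/K) + (r + sigma^2/2)*T) / (sigma*sqrt(T)) = 0.41088730
d2 = d1 - sigma*sqrt(T) = 0.05026284
exp(-rT) = 0.97921896
N(-d1) = 0.34057759; N(-d2) = 0.47995647
P = K * exp(-rT) * N(-d2) - S_0' * N(-d1) = 98.9100 * 0.97921896 * 0.47995647 - 105.25240842 * 0.34057759 = 10.6394

Answer: Price = 10.6394


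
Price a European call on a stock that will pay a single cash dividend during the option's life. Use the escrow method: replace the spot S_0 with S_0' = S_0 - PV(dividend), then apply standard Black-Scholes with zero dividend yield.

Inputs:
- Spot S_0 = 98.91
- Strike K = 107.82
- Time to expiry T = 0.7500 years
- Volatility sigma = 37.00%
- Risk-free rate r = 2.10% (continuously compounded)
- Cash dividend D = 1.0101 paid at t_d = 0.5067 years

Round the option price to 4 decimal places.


PV(D) = D * exp(-r * t_d) = 1.0101 * 0.98941571 = 0.99940881
S_0' = S_0 - PV(D) = 98.9100 - 0.99940881 = 97.91059119
d1 = (ln(S_0'/K) + (r + sigma^2/2)*T) / (sigma*sqrt(T)) = -0.09150516
d2 = d1 - sigma*sqrt(T) = -0.41193456
exp(-rT) = 0.98437338
N(d1) = 0.46354560; N(d2) = 0.34019370
C = S_0' * N(d1) - K * exp(-rT) * N(d2) = 97.91059119 * 0.46354560 - 107.8200 * 0.98437338 * 0.34019370 = 9.2795

Answer: Price = 9.2795


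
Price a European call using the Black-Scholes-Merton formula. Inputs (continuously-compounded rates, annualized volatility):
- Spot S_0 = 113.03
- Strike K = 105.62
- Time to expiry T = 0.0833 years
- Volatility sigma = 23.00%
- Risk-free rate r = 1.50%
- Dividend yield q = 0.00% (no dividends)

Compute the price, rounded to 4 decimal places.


Answer: Price = 8.1007

Derivation:
d1 = (ln(S/K) + (r - q + 0.5*sigma^2) * T) / (sigma * sqrt(T)) = 1.07345828
d2 = d1 - sigma * sqrt(T) = 1.00707628
exp(-rT) = 0.99875128; exp(-qT) = 1.00000000
C = S_0 * exp(-qT) * N(d1) - K * exp(-rT) * N(d2)
N(d1) = 0.85846723; N(d2) = 0.84305094
C = 113.0300 * 1.00000000 * 0.85846723 - 105.6200 * 0.99875128 * 0.84305094 = 8.1007


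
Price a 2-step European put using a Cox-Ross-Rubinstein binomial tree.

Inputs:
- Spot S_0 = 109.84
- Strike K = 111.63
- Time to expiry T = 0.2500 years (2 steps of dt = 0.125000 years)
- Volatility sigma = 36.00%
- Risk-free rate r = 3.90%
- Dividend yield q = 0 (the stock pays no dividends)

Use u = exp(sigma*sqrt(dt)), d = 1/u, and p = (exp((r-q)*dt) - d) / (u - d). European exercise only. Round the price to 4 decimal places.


Answer: Price = V(0,0) = 7.7758

Derivation:
dt = T/N = 0.125000
u = exp(sigma*sqrt(dt)) = 1.135734; d = 1/u = 0.880488
p = (exp((r-q)*dt) - d) / (u - d) = 0.487369
Discount per step: exp(-r*dt) = 0.995137
Stock lattice S(k, i) with i counting down-moves:
  k=0: S(0,0) = 109.8400
  k=1: S(1,0) = 124.7490; S(1,1) = 96.7128
  k=2: S(2,0) = 141.6817; S(2,1) = 109.8400; S(2,2) = 85.1544
Terminal payoffs V(N, i) = max(K - S_T, 0):
  V(2,0) = 0.000000; V(2,1) = 1.790000; V(2,2) = 26.475579
Backward induction: V(k, i) = exp(-r*dt) * [p * V(k+1, i) + (1-p) * V(k+1, i+1)].
  V(1,0) = exp(-r*dt) * [p*0.000000 + (1-p)*1.790000] = 0.913147
  V(1,1) = exp(-r*dt) * [p*1.790000 + (1-p)*26.475579] = 14.374349
  V(0,0) = exp(-r*dt) * [p*0.913147 + (1-p)*14.374349] = 7.775778


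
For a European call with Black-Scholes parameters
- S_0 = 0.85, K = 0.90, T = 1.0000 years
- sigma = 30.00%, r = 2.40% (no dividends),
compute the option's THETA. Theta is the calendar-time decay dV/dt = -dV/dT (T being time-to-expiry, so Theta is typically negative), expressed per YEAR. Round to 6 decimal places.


Answer: Theta = -0.059202

Derivation:
d1 = 0.0394719539; d2 = -0.2605280461
phi(d1) = 0.3986316184; exp(-qT) = 1.0000000000; exp(-rT) = 0.9762857098
Theta = -S*exp(-qT)*phi(d1)*sigma/(2*sqrt(T)) - r*K*exp(-rT)*N(d2) + q*S*exp(-qT)*N(d1)
N(d1) = 0.5157429432; N(d2) = 0.3972282422; sqrt(T) = 1.0000000000
Term 1 = -0.8500 * 1.0000000000 * 0.3986316184 * 0.3000 / (2 * 1.0000000000) = -0.0508255313
Term 2 = -0.0240 * 0.9000 * 0.9762857098 * 0.3972282422 = -0.0083766583
Term 3 = 0 (no dividend yield, q = 0)
Theta = -0.0508255313 + (-0.0083766583) + (0.0000000000) = -0.059202


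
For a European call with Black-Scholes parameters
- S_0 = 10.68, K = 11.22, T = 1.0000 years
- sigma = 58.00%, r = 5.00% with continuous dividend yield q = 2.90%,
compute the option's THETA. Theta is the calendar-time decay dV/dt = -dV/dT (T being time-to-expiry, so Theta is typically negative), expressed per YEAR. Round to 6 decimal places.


d1 = 0.2411636783; d2 = -0.3388363217
phi(d1) = 0.3875081132; exp(-qT) = 0.9714164645; exp(-rT) = 0.9512294245
Theta = -S*exp(-qT)*phi(d1)*sigma/(2*sqrt(T)) - r*K*exp(-rT)*N(d2) + q*S*exp(-qT)*N(d1)
N(d1) = 0.5952858697; N(d2) = 0.3673665187; sqrt(T) = 1.0000000000
Term 1 = -10.6800 * 0.9714164645 * 0.3875081132 * 0.5800 / (2 * 1.0000000000) = -1.1658844511
Term 2 = -0.0500 * 11.2200 * 0.9512294245 * 0.3673665187 = -0.1960413615
Term 3 = 0.0290 * 10.6800 * 0.9714164645 * 0.5952858697 = 0.1791019377
Theta = -1.1658844511 + (-0.1960413615) + (0.1791019377) = -1.182824

Answer: Theta = -1.182824


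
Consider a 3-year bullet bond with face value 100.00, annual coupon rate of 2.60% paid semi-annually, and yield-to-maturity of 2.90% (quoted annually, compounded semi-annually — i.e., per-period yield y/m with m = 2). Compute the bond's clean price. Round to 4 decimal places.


Coupon per period c = face * coupon_rate / m = 1.300000
Periods per year m = 2; per-period yield y/m = 0.014500
Number of cashflows N = 6
Cashflows (t years, CF_t, discount factor 1/(1+y/m)^(m*t), PV):
  t = 0.5000: CF_t = 1.300000, DF = 0.985707, PV = 1.281419
  t = 1.0000: CF_t = 1.300000, DF = 0.971619, PV = 1.263104
  t = 1.5000: CF_t = 1.300000, DF = 0.957732, PV = 1.245051
  t = 2.0000: CF_t = 1.300000, DF = 0.944043, PV = 1.227256
  t = 2.5000: CF_t = 1.300000, DF = 0.930550, PV = 1.209715
  t = 3.0000: CF_t = 101.300000, DF = 0.917250, PV = 92.917419
Price P = sum_t PV_t = 99.143965

Answer: Price = 99.1440


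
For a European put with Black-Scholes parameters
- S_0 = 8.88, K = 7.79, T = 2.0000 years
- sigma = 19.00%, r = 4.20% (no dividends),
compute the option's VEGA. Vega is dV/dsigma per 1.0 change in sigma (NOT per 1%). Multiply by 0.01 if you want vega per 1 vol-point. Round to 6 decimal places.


d1 = 0.9343511654; d2 = 0.6656505885
phi(d1) = 0.2578326409; exp(-qT) = 1.0000000000; exp(-rT) = 0.9194312561
Vega = S * exp(-qT) * phi(d1) * sqrt(T) = 8.8800 * 1.0000000000 * 0.2578326409 * 1.4142135624 = 3.237918

Answer: Vega = 3.237918


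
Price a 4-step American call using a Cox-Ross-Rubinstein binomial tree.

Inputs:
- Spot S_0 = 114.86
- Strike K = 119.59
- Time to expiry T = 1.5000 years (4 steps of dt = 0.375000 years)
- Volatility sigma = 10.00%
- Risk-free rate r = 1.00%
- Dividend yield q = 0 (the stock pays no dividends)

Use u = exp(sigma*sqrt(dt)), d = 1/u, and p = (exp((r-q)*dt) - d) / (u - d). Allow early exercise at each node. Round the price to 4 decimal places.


dt = T/N = 0.375000
u = exp(sigma*sqrt(dt)) = 1.063151; d = 1/u = 0.940600
p = (exp((r-q)*dt) - d) / (u - d) = 0.515352
Discount per step: exp(-r*dt) = 0.996257
Stock lattice S(k, i) with i counting down-moves:
  k=0: S(0,0) = 114.8600
  k=1: S(1,0) = 122.1135; S(1,1) = 108.0373
  k=2: S(2,0) = 129.8251; S(2,1) = 114.8600; S(2,2) = 101.6199
  k=3: S(3,0) = 138.0237; S(3,1) = 122.1135; S(3,2) = 108.0373; S(3,3) = 95.5837
  k=4: S(4,0) = 146.7401; S(4,1) = 129.8251; S(4,2) = 114.8600; S(4,3) = 101.6199; S(4,4) = 89.9060
Terminal payoffs V(N, i) = max(S_T - K, 0):
  V(4,0) = 27.150096; V(4,1) = 10.235142; V(4,2) = 0.000000; V(4,3) = 0.000000; V(4,4) = 0.000000
Backward induction: V(k, i) = exp(-r*dt) * [p * V(k+1, i) + (1-p) * V(k+1, i+1)]; then take max(V_cont, immediate exercise) for American.
  V(3,0) = exp(-r*dt) * [p*27.150096 + (1-p)*10.235142] = 18.881366; exercise = 18.433744; V(3,0) = max -> 18.881366
  V(3,1) = exp(-r*dt) * [p*10.235142 + (1-p)*0.000000] = 5.254962; exercise = 2.523536; V(3,1) = max -> 5.254962
  V(3,2) = exp(-r*dt) * [p*0.000000 + (1-p)*0.000000] = 0.000000; exercise = 0.000000; V(3,2) = max -> 0.000000
  V(3,3) = exp(-r*dt) * [p*0.000000 + (1-p)*0.000000] = 0.000000; exercise = 0.000000; V(3,3) = max -> 0.000000
  V(2,0) = exp(-r*dt) * [p*18.881366 + (1-p)*5.254962] = 12.231408; exercise = 10.235142; V(2,0) = max -> 12.231408
  V(2,1) = exp(-r*dt) * [p*5.254962 + (1-p)*0.000000] = 2.698021; exercise = 0.000000; V(2,1) = max -> 2.698021
  V(2,2) = exp(-r*dt) * [p*0.000000 + (1-p)*0.000000] = 0.000000; exercise = 0.000000; V(2,2) = max -> 0.000000
  V(1,0) = exp(-r*dt) * [p*12.231408 + (1-p)*2.698021] = 7.582587; exercise = 2.523536; V(1,0) = max -> 7.582587
  V(1,1) = exp(-r*dt) * [p*2.698021 + (1-p)*0.000000] = 1.385227; exercise = 0.000000; V(1,1) = max -> 1.385227
  V(0,0) = exp(-r*dt) * [p*7.582587 + (1-p)*1.385227] = 4.561912; exercise = 0.000000; V(0,0) = max -> 4.561912

Answer: Price = V(0,0) = 4.5619


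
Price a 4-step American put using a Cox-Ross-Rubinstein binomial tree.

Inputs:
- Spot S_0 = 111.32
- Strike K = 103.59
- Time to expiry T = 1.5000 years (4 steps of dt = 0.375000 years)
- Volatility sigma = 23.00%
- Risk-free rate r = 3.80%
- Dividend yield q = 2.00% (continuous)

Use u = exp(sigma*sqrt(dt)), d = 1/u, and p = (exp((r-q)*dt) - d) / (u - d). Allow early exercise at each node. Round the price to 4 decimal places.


dt = T/N = 0.375000
u = exp(sigma*sqrt(dt)) = 1.151247; d = 1/u = 0.868623
p = (exp((r-q)*dt) - d) / (u - d) = 0.488811
Discount per step: exp(-r*dt) = 0.985851
Stock lattice S(k, i) with i counting down-moves:
  k=0: S(0,0) = 111.3200
  k=1: S(1,0) = 128.1568; S(1,1) = 96.6952
  k=2: S(2,0) = 147.5401; S(2,1) = 111.3200; S(2,2) = 83.9917
  k=3: S(3,0) = 169.8551; S(3,1) = 128.1568; S(3,2) = 96.6952; S(3,3) = 72.9571
  k=4: S(4,0) = 195.5452; S(4,1) = 147.5401; S(4,2) = 111.3200; S(4,3) = 83.9917; S(4,4) = 63.3723
Terminal payoffs V(N, i) = max(K - S_T, 0):
  V(4,0) = 0.000000; V(4,1) = 0.000000; V(4,2) = 0.000000; V(4,3) = 19.598331; V(4,4) = 40.217736
Backward induction: V(k, i) = exp(-r*dt) * [p * V(k+1, i) + (1-p) * V(k+1, i+1)]; then take max(V_cont, immediate exercise) for American.
  V(3,0) = exp(-r*dt) * [p*0.000000 + (1-p)*0.000000] = 0.000000; exercise = 0.000000; V(3,0) = max -> 0.000000
  V(3,1) = exp(-r*dt) * [p*0.000000 + (1-p)*0.000000] = 0.000000; exercise = 0.000000; V(3,1) = max -> 0.000000
  V(3,2) = exp(-r*dt) * [p*0.000000 + (1-p)*19.598331] = 9.876704; exercise = 6.894847; V(3,2) = max -> 9.876704
  V(3,3) = exp(-r*dt) * [p*19.598331 + (1-p)*40.217736] = 29.712316; exercise = 30.632874; V(3,3) = max -> 30.632874
  V(2,0) = exp(-r*dt) * [p*0.000000 + (1-p)*0.000000] = 0.000000; exercise = 0.000000; V(2,0) = max -> 0.000000
  V(2,1) = exp(-r*dt) * [p*0.000000 + (1-p)*9.876704] = 4.977428; exercise = 0.000000; V(2,1) = max -> 4.977428
  V(2,2) = exp(-r*dt) * [p*9.876704 + (1-p)*30.632874] = 20.197163; exercise = 19.598331; V(2,2) = max -> 20.197163
  V(1,0) = exp(-r*dt) * [p*0.000000 + (1-p)*4.977428] = 2.508407; exercise = 0.000000; V(1,0) = max -> 2.508407
  V(1,1) = exp(-r*dt) * [p*4.977428 + (1-p)*20.197163] = 12.577086; exercise = 6.894847; V(1,1) = max -> 12.577086
  V(0,0) = exp(-r*dt) * [p*2.508407 + (1-p)*12.577086] = 7.547090; exercise = 0.000000; V(0,0) = max -> 7.547090

Answer: Price = V(0,0) = 7.5471
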